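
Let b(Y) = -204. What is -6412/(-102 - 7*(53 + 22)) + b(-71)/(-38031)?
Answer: 81327560/7948479 ≈ 10.232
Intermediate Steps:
-6412/(-102 - 7*(53 + 22)) + b(-71)/(-38031) = -6412/(-102 - 7*(53 + 22)) - 204/(-38031) = -6412/(-102 - 7*75) - 204*(-1/38031) = -6412/(-102 - 525) + 68/12677 = -6412/(-627) + 68/12677 = -6412*(-1/627) + 68/12677 = 6412/627 + 68/12677 = 81327560/7948479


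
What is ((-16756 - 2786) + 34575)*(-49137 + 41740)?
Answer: -111199101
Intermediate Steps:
((-16756 - 2786) + 34575)*(-49137 + 41740) = (-19542 + 34575)*(-7397) = 15033*(-7397) = -111199101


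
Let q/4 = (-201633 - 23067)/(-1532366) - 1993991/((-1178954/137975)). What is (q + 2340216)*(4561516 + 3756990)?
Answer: 1757032848118480200664148/64521036613 ≈ 2.7232e+13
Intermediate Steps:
q = 421586190564074150/451647256291 (q = 4*((-201633 - 23067)/(-1532366) - 1993991/((-1178954/137975))) = 4*(-224700*(-1/1532366) - 1993991/((-1178954*1/137975))) = 4*(112350/766183 - 1993991/(-1178954/137975)) = 4*(112350/766183 - 1993991*(-137975/1178954)) = 4*(112350/766183 + 275120908225/1178954) = 4*(210793095282037075/903294512582) = 421586190564074150/451647256291 ≈ 9.3344e+5)
(q + 2340216)*(4561516 + 3756990) = (421586190564074150/451647256291 + 2340216)*(4561516 + 3756990) = (1478538326092373006/451647256291)*8318506 = 1757032848118480200664148/64521036613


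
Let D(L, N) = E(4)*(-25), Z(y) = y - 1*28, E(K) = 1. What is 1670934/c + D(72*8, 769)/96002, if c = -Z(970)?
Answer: -26735504903/15072314 ≈ -1773.8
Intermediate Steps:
Z(y) = -28 + y (Z(y) = y - 28 = -28 + y)
c = -942 (c = -(-28 + 970) = -1*942 = -942)
D(L, N) = -25 (D(L, N) = 1*(-25) = -25)
1670934/c + D(72*8, 769)/96002 = 1670934/(-942) - 25/96002 = 1670934*(-1/942) - 25*1/96002 = -278489/157 - 25/96002 = -26735504903/15072314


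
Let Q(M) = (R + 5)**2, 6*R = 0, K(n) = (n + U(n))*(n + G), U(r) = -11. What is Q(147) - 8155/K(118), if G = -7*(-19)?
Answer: 663270/26857 ≈ 24.696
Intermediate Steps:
G = 133
K(n) = (-11 + n)*(133 + n) (K(n) = (n - 11)*(n + 133) = (-11 + n)*(133 + n))
R = 0 (R = (1/6)*0 = 0)
Q(M) = 25 (Q(M) = (0 + 5)**2 = 5**2 = 25)
Q(147) - 8155/K(118) = 25 - 8155/(-1463 + 118**2 + 122*118) = 25 - 8155/(-1463 + 13924 + 14396) = 25 - 8155/26857 = 663270/26857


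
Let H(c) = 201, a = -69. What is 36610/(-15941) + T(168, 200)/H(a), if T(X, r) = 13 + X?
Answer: -4473289/3204141 ≈ -1.3961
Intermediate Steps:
36610/(-15941) + T(168, 200)/H(a) = 36610/(-15941) + (13 + 168)/201 = 36610*(-1/15941) + 181*(1/201) = -36610/15941 + 181/201 = -4473289/3204141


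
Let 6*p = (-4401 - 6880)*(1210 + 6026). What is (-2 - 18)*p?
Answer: 272097720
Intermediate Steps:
p = -13604886 (p = ((-4401 - 6880)*(1210 + 6026))/6 = (-11281*7236)/6 = (⅙)*(-81629316) = -13604886)
(-2 - 18)*p = (-2 - 18)*(-13604886) = -20*(-13604886) = 272097720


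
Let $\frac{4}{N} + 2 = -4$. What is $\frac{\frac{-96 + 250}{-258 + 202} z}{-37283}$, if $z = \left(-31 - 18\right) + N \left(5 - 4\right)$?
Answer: $- \frac{1639}{447396} \approx -0.0036634$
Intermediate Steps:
$N = - \frac{2}{3}$ ($N = \frac{4}{-2 - 4} = \frac{4}{-6} = 4 \left(- \frac{1}{6}\right) = - \frac{2}{3} \approx -0.66667$)
$z = - \frac{149}{3}$ ($z = \left(-31 - 18\right) - \frac{2 \left(5 - 4\right)}{3} = -49 - \frac{2}{3} = - \frac{149}{3} \approx -49.667$)
$\frac{\frac{-96 + 250}{-258 + 202} z}{-37283} = \frac{\frac{-96 + 250}{-258 + 202} \left(- \frac{149}{3}\right)}{-37283} = \frac{154}{-56} \left(- \frac{149}{3}\right) \left(- \frac{1}{37283}\right) = 154 \left(- \frac{1}{56}\right) \left(- \frac{149}{3}\right) \left(- \frac{1}{37283}\right) = \left(- \frac{11}{4}\right) \left(- \frac{149}{3}\right) \left(- \frac{1}{37283}\right) = \frac{1639}{12} \left(- \frac{1}{37283}\right) = - \frac{1639}{447396}$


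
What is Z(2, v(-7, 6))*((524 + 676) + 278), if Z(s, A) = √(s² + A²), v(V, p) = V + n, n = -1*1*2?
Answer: 1478*√85 ≈ 13626.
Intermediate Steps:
n = -2 (n = -1*2 = -2)
v(V, p) = -2 + V (v(V, p) = V - 2 = -2 + V)
Z(s, A) = √(A² + s²)
Z(2, v(-7, 6))*((524 + 676) + 278) = √((-2 - 7)² + 2²)*((524 + 676) + 278) = √((-9)² + 4)*(1200 + 278) = √(81 + 4)*1478 = √85*1478 = 1478*√85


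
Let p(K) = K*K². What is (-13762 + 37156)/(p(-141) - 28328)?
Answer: -3342/404507 ≈ -0.0082619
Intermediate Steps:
p(K) = K³
(-13762 + 37156)/(p(-141) - 28328) = (-13762 + 37156)/((-141)³ - 28328) = 23394/(-2803221 - 28328) = 23394/(-2831549) = 23394*(-1/2831549) = -3342/404507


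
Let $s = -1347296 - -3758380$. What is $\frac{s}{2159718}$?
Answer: $\frac{1205542}{1079859} \approx 1.1164$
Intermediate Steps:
$s = 2411084$ ($s = -1347296 + 3758380 = 2411084$)
$\frac{s}{2159718} = \frac{2411084}{2159718} = 2411084 \cdot \frac{1}{2159718} = \frac{1205542}{1079859}$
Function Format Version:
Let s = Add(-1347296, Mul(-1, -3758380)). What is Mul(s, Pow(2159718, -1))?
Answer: Rational(1205542, 1079859) ≈ 1.1164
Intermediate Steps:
s = 2411084 (s = Add(-1347296, 3758380) = 2411084)
Mul(s, Pow(2159718, -1)) = Mul(2411084, Pow(2159718, -1)) = Mul(2411084, Rational(1, 2159718)) = Rational(1205542, 1079859)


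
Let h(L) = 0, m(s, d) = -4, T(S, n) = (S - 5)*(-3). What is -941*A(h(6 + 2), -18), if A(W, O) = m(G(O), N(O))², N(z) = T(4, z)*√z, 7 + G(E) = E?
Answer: -15056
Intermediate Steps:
G(E) = -7 + E
T(S, n) = 15 - 3*S (T(S, n) = (-5 + S)*(-3) = 15 - 3*S)
N(z) = 3*√z (N(z) = (15 - 3*4)*√z = (15 - 12)*√z = 3*√z)
A(W, O) = 16 (A(W, O) = (-4)² = 16)
-941*A(h(6 + 2), -18) = -941*16 = -15056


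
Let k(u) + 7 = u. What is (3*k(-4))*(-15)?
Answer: 495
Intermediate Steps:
k(u) = -7 + u
(3*k(-4))*(-15) = (3*(-7 - 4))*(-15) = (3*(-11))*(-15) = -33*(-15) = 495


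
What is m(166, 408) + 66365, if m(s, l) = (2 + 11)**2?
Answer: 66534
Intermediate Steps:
m(s, l) = 169 (m(s, l) = 13**2 = 169)
m(166, 408) + 66365 = 169 + 66365 = 66534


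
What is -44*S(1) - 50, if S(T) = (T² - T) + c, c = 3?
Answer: -182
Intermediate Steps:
S(T) = 3 + T² - T (S(T) = (T² - T) + 3 = 3 + T² - T)
-44*S(1) - 50 = -44*(3 + 1² - 1*1) - 50 = -44*(3 + 1 - 1) - 50 = -44*3 - 50 = -132 - 50 = -182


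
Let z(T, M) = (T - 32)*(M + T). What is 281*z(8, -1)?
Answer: -47208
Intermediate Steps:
z(T, M) = (-32 + T)*(M + T)
281*z(8, -1) = 281*(8**2 - 32*(-1) - 32*8 - 1*8) = 281*(64 + 32 - 256 - 8) = 281*(-168) = -47208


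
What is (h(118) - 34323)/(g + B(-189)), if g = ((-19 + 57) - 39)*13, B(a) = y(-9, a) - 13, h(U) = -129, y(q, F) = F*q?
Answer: -34452/1675 ≈ -20.568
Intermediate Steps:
B(a) = -13 - 9*a (B(a) = a*(-9) - 13 = -9*a - 13 = -13 - 9*a)
g = -13 (g = (38 - 39)*13 = -1*13 = -13)
(h(118) - 34323)/(g + B(-189)) = (-129 - 34323)/(-13 + (-13 - 9*(-189))) = -34452/(-13 + (-13 + 1701)) = -34452/(-13 + 1688) = -34452/1675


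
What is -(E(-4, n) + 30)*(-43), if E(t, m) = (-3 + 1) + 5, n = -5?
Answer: 1419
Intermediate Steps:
E(t, m) = 3 (E(t, m) = -2 + 5 = 3)
-(E(-4, n) + 30)*(-43) = -(3 + 30)*(-43) = -33*(-43) = -1*(-1419) = 1419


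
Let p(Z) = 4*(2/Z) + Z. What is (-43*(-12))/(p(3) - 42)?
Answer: -1548/109 ≈ -14.202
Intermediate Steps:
p(Z) = Z + 8/Z (p(Z) = 8/Z + Z = Z + 8/Z)
(-43*(-12))/(p(3) - 42) = (-43*(-12))/((3 + 8/3) - 42) = 516/((3 + 8*(⅓)) - 42) = 516/((3 + 8/3) - 42) = 516/(17/3 - 42) = 516/(-109/3) = 516*(-3/109) = -1548/109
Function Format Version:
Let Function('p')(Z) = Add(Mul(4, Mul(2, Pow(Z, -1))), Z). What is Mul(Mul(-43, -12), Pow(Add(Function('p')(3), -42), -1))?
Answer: Rational(-1548, 109) ≈ -14.202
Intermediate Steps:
Function('p')(Z) = Add(Z, Mul(8, Pow(Z, -1))) (Function('p')(Z) = Add(Mul(8, Pow(Z, -1)), Z) = Add(Z, Mul(8, Pow(Z, -1))))
Mul(Mul(-43, -12), Pow(Add(Function('p')(3), -42), -1)) = Mul(Mul(-43, -12), Pow(Add(Add(3, Mul(8, Pow(3, -1))), -42), -1)) = Mul(516, Pow(Add(Add(3, Mul(8, Rational(1, 3))), -42), -1)) = Mul(516, Pow(Add(Add(3, Rational(8, 3)), -42), -1)) = Mul(516, Pow(Add(Rational(17, 3), -42), -1)) = Mul(516, Pow(Rational(-109, 3), -1)) = Mul(516, Rational(-3, 109)) = Rational(-1548, 109)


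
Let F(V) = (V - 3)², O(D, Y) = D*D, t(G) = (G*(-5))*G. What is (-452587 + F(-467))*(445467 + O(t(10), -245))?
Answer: -161130662829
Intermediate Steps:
t(G) = -5*G² (t(G) = (-5*G)*G = -5*G²)
O(D, Y) = D²
F(V) = (-3 + V)²
(-452587 + F(-467))*(445467 + O(t(10), -245)) = (-452587 + (-3 - 467)²)*(445467 + (-5*10²)²) = (-452587 + (-470)²)*(445467 + (-5*100)²) = (-452587 + 220900)*(445467 + (-500)²) = -231687*(445467 + 250000) = -231687*695467 = -161130662829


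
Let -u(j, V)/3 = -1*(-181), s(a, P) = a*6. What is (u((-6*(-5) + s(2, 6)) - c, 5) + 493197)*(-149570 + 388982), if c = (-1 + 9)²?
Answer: 117947279448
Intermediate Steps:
s(a, P) = 6*a
c = 64 (c = 8² = 64)
u(j, V) = -543 (u(j, V) = -(-3)*(-181) = -3*181 = -543)
(u((-6*(-5) + s(2, 6)) - c, 5) + 493197)*(-149570 + 388982) = (-543 + 493197)*(-149570 + 388982) = 492654*239412 = 117947279448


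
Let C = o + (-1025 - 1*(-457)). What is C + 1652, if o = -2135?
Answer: -1051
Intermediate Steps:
C = -2703 (C = -2135 + (-1025 - 1*(-457)) = -2135 + (-1025 + 457) = -2135 - 568 = -2703)
C + 1652 = -2703 + 1652 = -1051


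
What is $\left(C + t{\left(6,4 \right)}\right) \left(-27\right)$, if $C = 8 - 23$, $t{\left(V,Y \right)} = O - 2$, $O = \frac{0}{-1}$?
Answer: $459$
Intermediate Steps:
$O = 0$ ($O = 0 \left(-1\right) = 0$)
$t{\left(V,Y \right)} = -2$ ($t{\left(V,Y \right)} = 0 - 2 = -2$)
$C = -15$
$\left(C + t{\left(6,4 \right)}\right) \left(-27\right) = \left(-15 - 2\right) \left(-27\right) = \left(-17\right) \left(-27\right) = 459$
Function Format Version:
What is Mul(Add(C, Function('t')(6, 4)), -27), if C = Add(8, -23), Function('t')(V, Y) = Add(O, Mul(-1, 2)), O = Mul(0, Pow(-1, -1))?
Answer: 459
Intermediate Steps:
O = 0 (O = Mul(0, -1) = 0)
Function('t')(V, Y) = -2 (Function('t')(V, Y) = Add(0, Mul(-1, 2)) = Add(0, -2) = -2)
C = -15
Mul(Add(C, Function('t')(6, 4)), -27) = Mul(Add(-15, -2), -27) = Mul(-17, -27) = 459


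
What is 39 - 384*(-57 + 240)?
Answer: -70233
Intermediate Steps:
39 - 384*(-57 + 240) = 39 - 384*183 = 39 - 70272 = -70233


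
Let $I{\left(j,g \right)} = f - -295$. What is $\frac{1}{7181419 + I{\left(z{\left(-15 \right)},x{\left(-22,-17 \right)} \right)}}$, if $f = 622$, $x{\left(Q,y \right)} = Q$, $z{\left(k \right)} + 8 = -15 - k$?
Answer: $\frac{1}{7182336} \approx 1.3923 \cdot 10^{-7}$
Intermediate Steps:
$z{\left(k \right)} = -23 - k$ ($z{\left(k \right)} = -8 - \left(15 + k\right) = -23 - k$)
$I{\left(j,g \right)} = 917$ ($I{\left(j,g \right)} = 622 - -295 = 622 + 295 = 917$)
$\frac{1}{7181419 + I{\left(z{\left(-15 \right)},x{\left(-22,-17 \right)} \right)}} = \frac{1}{7181419 + 917} = \frac{1}{7182336}$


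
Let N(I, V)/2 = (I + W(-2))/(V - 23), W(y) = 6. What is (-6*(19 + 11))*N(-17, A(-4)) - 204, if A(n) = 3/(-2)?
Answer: -17916/49 ≈ -365.63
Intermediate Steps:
A(n) = -3/2 (A(n) = 3*(-1/2) = -3/2)
N(I, V) = 2*(6 + I)/(-23 + V) (N(I, V) = 2*((I + 6)/(V - 23)) = 2*((6 + I)/(-23 + V)) = 2*(6 + I)/(-23 + V))
(-6*(19 + 11))*N(-17, A(-4)) - 204 = (-6*(19 + 11))*(2*(6 - 17)/(-23 - 3/2)) - 204 = (-6*30)*(2*(-11)/(-49/2)) - 204 = -360*(-2)*(-11)/49 - 204 = -180*44/49 - 204 = -7920/49 - 204 = -17916/49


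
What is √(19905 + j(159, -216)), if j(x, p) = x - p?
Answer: 26*√30 ≈ 142.41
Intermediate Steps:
√(19905 + j(159, -216)) = √(19905 + (159 - 1*(-216))) = √(19905 + (159 + 216)) = √(19905 + 375) = √20280 = 26*√30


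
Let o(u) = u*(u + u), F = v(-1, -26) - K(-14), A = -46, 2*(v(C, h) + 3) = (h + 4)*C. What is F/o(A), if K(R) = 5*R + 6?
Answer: 9/529 ≈ 0.017013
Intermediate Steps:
K(R) = 6 + 5*R
v(C, h) = -3 + C*(4 + h)/2 (v(C, h) = -3 + ((h + 4)*C)/2 = -3 + ((4 + h)*C)/2 = -3 + (C*(4 + h))/2 = -3 + C*(4 + h)/2)
F = 72 (F = (-3 + 2*(-1) + (½)*(-1)*(-26)) - (6 + 5*(-14)) = (-3 - 2 + 13) - (6 - 70) = 8 - 1*(-64) = 8 + 64 = 72)
o(u) = 2*u² (o(u) = u*(2*u) = 2*u²)
F/o(A) = 72/((2*(-46)²)) = 72/((2*2116)) = 72/4232 = 72*(1/4232) = 9/529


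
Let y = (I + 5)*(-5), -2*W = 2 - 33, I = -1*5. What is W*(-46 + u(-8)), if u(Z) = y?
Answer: -713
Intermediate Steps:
I = -5
W = 31/2 (W = -(2 - 33)/2 = -½*(-31) = 31/2 ≈ 15.500)
y = 0 (y = (-5 + 5)*(-5) = 0*(-5) = 0)
u(Z) = 0
W*(-46 + u(-8)) = 31*(-46 + 0)/2 = (31/2)*(-46) = -713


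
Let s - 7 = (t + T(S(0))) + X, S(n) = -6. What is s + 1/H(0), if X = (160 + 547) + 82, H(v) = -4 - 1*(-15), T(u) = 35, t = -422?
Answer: 4500/11 ≈ 409.09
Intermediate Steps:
H(v) = 11 (H(v) = -4 + 15 = 11)
X = 789 (X = 707 + 82 = 789)
s = 409 (s = 7 + ((-422 + 35) + 789) = 7 + (-387 + 789) = 7 + 402 = 409)
s + 1/H(0) = 409 + 1/11 = 4500/11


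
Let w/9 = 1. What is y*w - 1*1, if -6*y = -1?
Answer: ½ ≈ 0.50000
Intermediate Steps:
w = 9 (w = 9*1 = 9)
y = ⅙ (y = -⅙*(-1) = ⅙ ≈ 0.16667)
y*w - 1*1 = (⅙)*9 - 1*1 = 3/2 - 1 = ½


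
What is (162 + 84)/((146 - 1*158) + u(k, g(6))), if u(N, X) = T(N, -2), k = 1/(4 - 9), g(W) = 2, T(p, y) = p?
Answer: -1230/61 ≈ -20.164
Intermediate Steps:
k = -⅕ (k = 1/(-5) = -⅕ ≈ -0.20000)
u(N, X) = N
(162 + 84)/((146 - 1*158) + u(k, g(6))) = (162 + 84)/((146 - 1*158) - ⅕) = 246/((146 - 158) - ⅕) = 246/(-12 - ⅕) = 246/(-61/5) = 246*(-5/61) = -1230/61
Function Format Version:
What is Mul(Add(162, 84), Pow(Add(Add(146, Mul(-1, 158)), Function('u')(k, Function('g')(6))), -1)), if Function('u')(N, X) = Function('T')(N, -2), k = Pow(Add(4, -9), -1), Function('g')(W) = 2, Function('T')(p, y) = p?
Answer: Rational(-1230, 61) ≈ -20.164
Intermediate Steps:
k = Rational(-1, 5) (k = Pow(-5, -1) = Rational(-1, 5) ≈ -0.20000)
Function('u')(N, X) = N
Mul(Add(162, 84), Pow(Add(Add(146, Mul(-1, 158)), Function('u')(k, Function('g')(6))), -1)) = Mul(Add(162, 84), Pow(Add(Add(146, Mul(-1, 158)), Rational(-1, 5)), -1)) = Mul(246, Pow(Add(Add(146, -158), Rational(-1, 5)), -1)) = Mul(246, Pow(Add(-12, Rational(-1, 5)), -1)) = Mul(246, Pow(Rational(-61, 5), -1)) = Mul(246, Rational(-5, 61)) = Rational(-1230, 61)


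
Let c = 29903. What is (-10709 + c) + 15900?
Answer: 35094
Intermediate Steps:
(-10709 + c) + 15900 = (-10709 + 29903) + 15900 = 19194 + 15900 = 35094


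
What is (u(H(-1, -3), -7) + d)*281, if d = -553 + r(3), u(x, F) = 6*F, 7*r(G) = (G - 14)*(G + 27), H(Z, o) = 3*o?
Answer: -1263095/7 ≈ -1.8044e+5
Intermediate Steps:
r(G) = (-14 + G)*(27 + G)/7 (r(G) = ((G - 14)*(G + 27))/7 = ((-14 + G)*(27 + G))/7 = (-14 + G)*(27 + G)/7)
d = -4201/7 (d = -553 + (-54 + (1/7)*3**2 + (13/7)*3) = -553 + (-54 + (1/7)*9 + 39/7) = -553 + (-54 + 9/7 + 39/7) = -553 - 330/7 = -4201/7 ≈ -600.14)
(u(H(-1, -3), -7) + d)*281 = (6*(-7) - 4201/7)*281 = (-42 - 4201/7)*281 = -4495/7*281 = -1263095/7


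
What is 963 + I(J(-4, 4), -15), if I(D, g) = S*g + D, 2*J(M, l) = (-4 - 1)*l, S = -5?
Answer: 1028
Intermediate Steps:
J(M, l) = -5*l/2 (J(M, l) = ((-4 - 1)*l)/2 = (-5*l)/2 = -5*l/2)
I(D, g) = D - 5*g (I(D, g) = -5*g + D = D - 5*g)
963 + I(J(-4, 4), -15) = 963 + (-5/2*4 - 5*(-15)) = 963 + (-10 + 75) = 963 + 65 = 1028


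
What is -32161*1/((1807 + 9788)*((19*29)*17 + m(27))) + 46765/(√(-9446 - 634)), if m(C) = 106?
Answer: -32161/109839435 - 9353*I*√70/168 ≈ -0.0002928 - 465.79*I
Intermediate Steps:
-32161*1/((1807 + 9788)*((19*29)*17 + m(27))) + 46765/(√(-9446 - 634)) = -32161*1/((1807 + 9788)*((19*29)*17 + 106)) + 46765/(√(-9446 - 634)) = -32161*1/(11595*(551*17 + 106)) + 46765/(√(-10080)) = -32161*1/(11595*(9367 + 106)) + 46765/((12*I*√70)) = -32161/(11595*9473) + 46765*(-I*√70/840) = -32161/109839435 - 9353*I*√70/168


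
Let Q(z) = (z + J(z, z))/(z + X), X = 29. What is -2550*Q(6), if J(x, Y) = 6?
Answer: -6120/7 ≈ -874.29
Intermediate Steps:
Q(z) = (6 + z)/(29 + z) (Q(z) = (z + 6)/(z + 29) = (6 + z)/(29 + z))
-2550*Q(6) = -2550*(6 + 6)/(29 + 6) = -2550*12/35 = -6120/7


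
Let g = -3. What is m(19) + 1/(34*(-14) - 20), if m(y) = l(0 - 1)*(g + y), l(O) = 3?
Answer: 23807/496 ≈ 47.998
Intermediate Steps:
m(y) = -9 + 3*y (m(y) = 3*(-3 + y) = -9 + 3*y)
m(19) + 1/(34*(-14) - 20) = (-9 + 3*19) + 1/(34*(-14) - 20) = (-9 + 57) + 1/(-476 - 20) = 48 + 1/(-496) = 48 - 1/496 = 23807/496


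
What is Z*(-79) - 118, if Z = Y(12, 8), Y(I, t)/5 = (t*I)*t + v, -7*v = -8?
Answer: -2127506/7 ≈ -3.0393e+5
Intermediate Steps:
v = 8/7 (v = -1/7*(-8) = 8/7 ≈ 1.1429)
Y(I, t) = 40/7 + 5*I*t**2 (Y(I, t) = 5*((t*I)*t + 8/7) = 5*((I*t)*t + 8/7) = 5*(I*t**2 + 8/7) = 5*(8/7 + I*t**2) = 40/7 + 5*I*t**2)
Z = 26920/7 (Z = 40/7 + 5*12*8**2 = 40/7 + 5*12*64 = 40/7 + 3840 = 26920/7 ≈ 3845.7)
Z*(-79) - 118 = (26920/7)*(-79) - 118 = -2126680/7 - 118 = -2127506/7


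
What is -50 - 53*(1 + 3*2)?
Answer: -421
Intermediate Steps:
-50 - 53*(1 + 3*2) = -50 - 53*(1 + 6) = -50 - 53*7 = -50 - 371 = -421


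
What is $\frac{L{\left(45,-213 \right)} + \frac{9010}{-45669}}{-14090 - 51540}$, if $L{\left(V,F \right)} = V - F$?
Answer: $- \frac{5886796}{1498628235} \approx -0.0039281$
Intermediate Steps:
$\frac{L{\left(45,-213 \right)} + \frac{9010}{-45669}}{-14090 - 51540} = \frac{\left(45 - -213\right) + \frac{9010}{-45669}}{-14090 - 51540} = \frac{\left(45 + 213\right) + 9010 \left(- \frac{1}{45669}\right)}{-14090 - 51540} = \frac{258 - \frac{9010}{45669}}{-65630} = \frac{11773592}{45669} \left(- \frac{1}{65630}\right) = - \frac{5886796}{1498628235}$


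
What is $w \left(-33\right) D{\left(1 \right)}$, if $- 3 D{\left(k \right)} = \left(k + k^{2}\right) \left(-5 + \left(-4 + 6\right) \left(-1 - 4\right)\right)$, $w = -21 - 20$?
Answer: $13530$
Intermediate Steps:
$w = -41$
$D{\left(k \right)} = 5 k + 5 k^{2}$ ($D{\left(k \right)} = - \frac{\left(k + k^{2}\right) \left(-5 + \left(-4 + 6\right) \left(-1 - 4\right)\right)}{3} = - \frac{\left(k + k^{2}\right) \left(-5 + 2 \left(-5\right)\right)}{3} = - \frac{\left(k + k^{2}\right) \left(-5 - 10\right)}{3} = - \frac{\left(k + k^{2}\right) \left(-15\right)}{3} = - \frac{- 15 k - 15 k^{2}}{3} = 5 k + 5 k^{2}$)
$w \left(-33\right) D{\left(1 \right)} = \left(-41\right) \left(-33\right) 5 \cdot 1 \left(1 + 1\right) = 1353 \cdot 5 \cdot 1 \cdot 2 = 1353 \cdot 10 = 13530$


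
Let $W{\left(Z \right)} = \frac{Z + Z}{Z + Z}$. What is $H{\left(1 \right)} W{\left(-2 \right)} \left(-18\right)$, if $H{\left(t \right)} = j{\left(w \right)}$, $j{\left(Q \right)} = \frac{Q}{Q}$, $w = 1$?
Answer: $-18$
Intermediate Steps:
$j{\left(Q \right)} = 1$
$W{\left(Z \right)} = 1$ ($W{\left(Z \right)} = \frac{2 Z}{2 Z} = 2 Z \frac{1}{2 Z} = 1$)
$H{\left(t \right)} = 1$
$H{\left(1 \right)} W{\left(-2 \right)} \left(-18\right) = 1 \cdot 1 \left(-18\right) = 1 \left(-18\right) = -18$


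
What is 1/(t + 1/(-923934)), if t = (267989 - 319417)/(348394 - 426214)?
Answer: 1997237330/1319888887 ≈ 1.5132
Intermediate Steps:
t = 12857/19455 (t = -51428/(-77820) = -51428*(-1/77820) = 12857/19455 ≈ 0.66086)
1/(t + 1/(-923934)) = 1/(12857/19455 + 1/(-923934)) = 1/(12857/19455 - 1/923934) = 1/(1319888887/1997237330) = 1997237330/1319888887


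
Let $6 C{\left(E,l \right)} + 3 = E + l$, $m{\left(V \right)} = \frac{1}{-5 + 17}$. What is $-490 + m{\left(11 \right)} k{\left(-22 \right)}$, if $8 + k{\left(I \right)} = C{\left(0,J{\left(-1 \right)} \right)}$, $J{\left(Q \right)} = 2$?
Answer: $- \frac{35329}{72} \approx -490.68$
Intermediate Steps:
$m{\left(V \right)} = \frac{1}{12}$
$C{\left(E,l \right)} = - \frac{1}{2} + \frac{E}{6} + \frac{l}{6}$ ($C{\left(E,l \right)} = - \frac{1}{2} + \frac{E + l}{6} = - \frac{1}{2} + \left(\frac{E}{6} + \frac{l}{6}\right) = - \frac{1}{2} + \frac{E}{6} + \frac{l}{6}$)
$k{\left(I \right)} = - \frac{49}{6}$ ($k{\left(I \right)} = -8 + \left(- \frac{1}{2} + \frac{1}{6} \cdot 0 + \frac{1}{6} \cdot 2\right) = -8 + \left(- \frac{1}{2} + 0 + \frac{1}{3}\right) = -8 - \frac{1}{6} = - \frac{49}{6}$)
$-490 + m{\left(11 \right)} k{\left(-22 \right)} = -490 + \frac{1}{12} \left(- \frac{49}{6}\right) = -490 - \frac{49}{72} = - \frac{35329}{72}$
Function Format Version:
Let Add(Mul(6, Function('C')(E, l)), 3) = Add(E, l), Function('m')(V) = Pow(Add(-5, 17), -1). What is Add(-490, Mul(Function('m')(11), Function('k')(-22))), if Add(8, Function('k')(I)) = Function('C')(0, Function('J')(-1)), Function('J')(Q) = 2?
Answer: Rational(-35329, 72) ≈ -490.68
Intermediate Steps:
Function('m')(V) = Rational(1, 12) (Function('m')(V) = Pow(12, -1) = Rational(1, 12))
Function('C')(E, l) = Add(Rational(-1, 2), Mul(Rational(1, 6), E), Mul(Rational(1, 6), l)) (Function('C')(E, l) = Add(Rational(-1, 2), Mul(Rational(1, 6), Add(E, l))) = Add(Rational(-1, 2), Add(Mul(Rational(1, 6), E), Mul(Rational(1, 6), l))) = Add(Rational(-1, 2), Mul(Rational(1, 6), E), Mul(Rational(1, 6), l)))
Function('k')(I) = Rational(-49, 6) (Function('k')(I) = Add(-8, Add(Rational(-1, 2), Mul(Rational(1, 6), 0), Mul(Rational(1, 6), 2))) = Add(-8, Add(Rational(-1, 2), 0, Rational(1, 3))) = Add(-8, Rational(-1, 6)) = Rational(-49, 6))
Add(-490, Mul(Function('m')(11), Function('k')(-22))) = Add(-490, Mul(Rational(1, 12), Rational(-49, 6))) = Add(-490, Rational(-49, 72)) = Rational(-35329, 72)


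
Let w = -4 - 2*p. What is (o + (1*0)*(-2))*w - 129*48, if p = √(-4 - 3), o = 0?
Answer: -6192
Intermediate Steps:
p = I*√7 (p = √(-7) = I*√7 ≈ 2.6458*I)
w = -4 - 2*I*√7 ≈ -4.0 - 5.2915*I
(o + (1*0)*(-2))*w - 129*48 = (0 + (1*0)*(-2))*(-4 - 2*I*√7) - 129*48 = (0 + 0*(-2))*(-4 - 2*I*√7) - 6192 = (0 + 0)*(-4 - 2*I*√7) - 6192 = 0*(-4 - 2*I*√7) - 6192 = 0 - 6192 = -6192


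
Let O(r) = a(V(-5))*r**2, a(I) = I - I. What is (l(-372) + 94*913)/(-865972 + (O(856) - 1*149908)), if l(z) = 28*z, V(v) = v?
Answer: -37703/507940 ≈ -0.074227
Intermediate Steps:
a(I) = 0
O(r) = 0 (O(r) = 0*r**2 = 0)
(l(-372) + 94*913)/(-865972 + (O(856) - 1*149908)) = (28*(-372) + 94*913)/(-865972 + (0 - 1*149908)) = (-10416 + 85822)/(-865972 + (0 - 149908)) = 75406/(-865972 - 149908) = 75406/(-1015880) = 75406*(-1/1015880) = -37703/507940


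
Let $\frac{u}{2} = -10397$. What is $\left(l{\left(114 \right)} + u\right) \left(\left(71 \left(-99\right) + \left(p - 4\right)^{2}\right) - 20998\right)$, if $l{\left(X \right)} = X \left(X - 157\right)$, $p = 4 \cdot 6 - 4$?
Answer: $713603616$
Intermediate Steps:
$p = 20$ ($p = 24 - 4 = 20$)
$u = -20794$ ($u = 2 \left(-10397\right) = -20794$)
$l{\left(X \right)} = X \left(-157 + X\right)$
$\left(l{\left(114 \right)} + u\right) \left(\left(71 \left(-99\right) + \left(p - 4\right)^{2}\right) - 20998\right) = \left(114 \left(-157 + 114\right) - 20794\right) \left(\left(71 \left(-99\right) + \left(20 - 4\right)^{2}\right) - 20998\right) = \left(114 \left(-43\right) - 20794\right) \left(\left(-7029 + 16^{2}\right) - 20998\right) = \left(-4902 - 20794\right) \left(\left(-7029 + 256\right) - 20998\right) = - 25696 \left(-6773 - 20998\right) = \left(-25696\right) \left(-27771\right) = 713603616$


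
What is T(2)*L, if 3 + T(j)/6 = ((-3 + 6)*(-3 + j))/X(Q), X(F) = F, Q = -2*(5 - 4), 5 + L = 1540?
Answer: -13815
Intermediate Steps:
L = 1535 (L = -5 + 1540 = 1535)
Q = -2 (Q = -2*1 = -2)
T(j) = 9 - 9*j (T(j) = -18 + 6*(((-3 + 6)*(-3 + j))/(-2)) = -18 + 6*((3*(-3 + j))*(-½)) = -18 + 6*((-9 + 3*j)*(-½)) = -18 + 6*(9/2 - 3*j/2) = -18 + (27 - 9*j) = 9 - 9*j)
T(2)*L = (9 - 9*2)*1535 = (9 - 18)*1535 = -9*1535 = -13815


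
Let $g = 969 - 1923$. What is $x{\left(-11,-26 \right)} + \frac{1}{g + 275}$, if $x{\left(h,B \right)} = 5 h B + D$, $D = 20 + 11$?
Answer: $\frac{992018}{679} \approx 1461.0$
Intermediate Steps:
$D = 31$
$g = -954$ ($g = 969 - 1923 = -954$)
$x{\left(h,B \right)} = 31 + 5 B h$ ($x{\left(h,B \right)} = 5 h B + 31 = 5 B h + 31 = 31 + 5 B h$)
$x{\left(-11,-26 \right)} + \frac{1}{g + 275} = \left(31 + 5 \left(-26\right) \left(-11\right)\right) + \frac{1}{-954 + 275} = \left(31 + 1430\right) + \frac{1}{-679} = 1461 - \frac{1}{679} = \frac{992018}{679}$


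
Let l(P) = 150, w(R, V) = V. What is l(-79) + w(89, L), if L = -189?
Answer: -39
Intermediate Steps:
l(-79) + w(89, L) = 150 - 189 = -39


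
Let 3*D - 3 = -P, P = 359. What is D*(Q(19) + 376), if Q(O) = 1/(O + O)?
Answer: -847814/19 ≈ -44622.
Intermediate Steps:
Q(O) = 1/(2*O)
D = -356/3 (D = 1 + (-1*359)/3 = 1 + (⅓)*(-359) = 1 - 359/3 = -356/3 ≈ -118.67)
D*(Q(19) + 376) = -356*((½)/19 + 376)/3 = -356*((½)*(1/19) + 376)/3 = -356*(1/38 + 376)/3 = -356/3*14289/38 = -847814/19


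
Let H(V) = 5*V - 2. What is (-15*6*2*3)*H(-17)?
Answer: 46980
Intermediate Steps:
H(V) = -2 + 5*V
(-15*6*2*3)*H(-17) = (-15*6*2*3)*(-2 + 5*(-17)) = (-180*3)*(-2 - 85) = -15*36*(-87) = -540*(-87) = 46980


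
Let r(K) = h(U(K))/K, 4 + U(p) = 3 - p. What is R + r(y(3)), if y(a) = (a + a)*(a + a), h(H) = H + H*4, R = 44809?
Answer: 1612939/36 ≈ 44804.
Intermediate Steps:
U(p) = -1 - p (U(p) = -4 + (3 - p) = -1 - p)
h(H) = 5*H (h(H) = H + 4*H = 5*H)
y(a) = 4*a² (y(a) = (2*a)*(2*a) = 4*a²)
r(K) = (-5 - 5*K)/K (r(K) = (5*(-1 - K))/K = (-5 - 5*K)/K)
R + r(y(3)) = 44809 + (-5 - 5/(4*3²)) = 44809 + (-5 - 5/(4*9)) = 44809 + (-5 - 5/36) = 44809 - 185/36 = 1612939/36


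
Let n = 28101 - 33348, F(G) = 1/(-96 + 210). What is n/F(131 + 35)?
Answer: -598158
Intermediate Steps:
F(G) = 1/114
n = -5247
n/F(131 + 35) = -5247/1/114 = -5247*114 = -598158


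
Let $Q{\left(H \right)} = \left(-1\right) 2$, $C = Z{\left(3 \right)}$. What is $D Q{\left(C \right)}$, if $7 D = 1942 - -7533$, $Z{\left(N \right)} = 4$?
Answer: $- \frac{18950}{7} \approx -2707.1$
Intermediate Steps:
$C = 4$
$D = \frac{9475}{7}$ ($D = \frac{1942 - -7533}{7} = \frac{1942 + 7533}{7} = \frac{1}{7} \cdot 9475 = \frac{9475}{7} \approx 1353.6$)
$Q{\left(H \right)} = -2$
$D Q{\left(C \right)} = \frac{9475}{7} \left(-2\right) = - \frac{18950}{7}$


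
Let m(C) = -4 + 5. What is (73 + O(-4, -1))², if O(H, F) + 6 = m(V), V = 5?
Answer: 4624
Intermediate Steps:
m(C) = 1
O(H, F) = -5 (O(H, F) = -6 + 1 = -5)
(73 + O(-4, -1))² = (73 - 5)² = 68² = 4624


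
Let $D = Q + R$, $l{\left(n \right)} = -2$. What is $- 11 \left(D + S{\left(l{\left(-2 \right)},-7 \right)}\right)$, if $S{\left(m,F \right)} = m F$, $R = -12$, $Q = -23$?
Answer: $231$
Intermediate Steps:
$D = -35$ ($D = -23 - 12 = -35$)
$S{\left(m,F \right)} = F m$
$- 11 \left(D + S{\left(l{\left(-2 \right)},-7 \right)}\right) = - 11 \left(-35 - -14\right) = - 11 \left(-35 + 14\right) = \left(-11\right) \left(-21\right) = 231$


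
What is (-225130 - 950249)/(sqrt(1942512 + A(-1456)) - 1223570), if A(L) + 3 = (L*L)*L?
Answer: 1438158483030/1500208229207 + 1175379*I*sqrt(3084684307)/1500208229207 ≈ 0.95864 + 0.043514*I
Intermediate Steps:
A(L) = -3 + L**3 (A(L) = -3 + (L*L)*L = -3 + L**2*L = -3 + L**3)
(-225130 - 950249)/(sqrt(1942512 + A(-1456)) - 1223570) = (-225130 - 950249)/(sqrt(1942512 + (-3 + (-1456)**3)) - 1223570) = -1175379/(sqrt(1942512 + (-3 - 3086626816)) - 1223570) = -1175379/(sqrt(1942512 - 3086626819) - 1223570) = -1175379/(sqrt(-3084684307) - 1223570) = -1175379/(I*sqrt(3084684307) - 1223570) = -1175379/(-1223570 + I*sqrt(3084684307))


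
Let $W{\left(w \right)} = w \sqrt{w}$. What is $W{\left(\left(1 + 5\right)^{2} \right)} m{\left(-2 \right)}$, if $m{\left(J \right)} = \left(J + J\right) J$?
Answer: $1728$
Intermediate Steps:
$m{\left(J \right)} = 2 J^{2}$ ($m{\left(J \right)} = 2 J J = 2 J^{2}$)
$W{\left(w \right)} = w^{\frac{3}{2}}$
$W{\left(\left(1 + 5\right)^{2} \right)} m{\left(-2 \right)} = \left(\left(1 + 5\right)^{2}\right)^{\frac{3}{2}} \cdot 2 \left(-2\right)^{2} = \left(6^{2}\right)^{\frac{3}{2}} \cdot 2 \cdot 4 = 36^{\frac{3}{2}} \cdot 8 = 216 \cdot 8 = 1728$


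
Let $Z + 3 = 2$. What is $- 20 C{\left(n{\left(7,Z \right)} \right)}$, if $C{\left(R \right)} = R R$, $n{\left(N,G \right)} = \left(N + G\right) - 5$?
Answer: $-20$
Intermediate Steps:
$Z = -1$ ($Z = -3 + 2 = -1$)
$n{\left(N,G \right)} = -5 + G + N$ ($n{\left(N,G \right)} = \left(G + N\right) - 5 = -5 + G + N$)
$C{\left(R \right)} = R^{2}$
$- 20 C{\left(n{\left(7,Z \right)} \right)} = - 20 \left(-5 - 1 + 7\right)^{2} = - 20 \cdot 1^{2} = \left(-20\right) 1 = -20$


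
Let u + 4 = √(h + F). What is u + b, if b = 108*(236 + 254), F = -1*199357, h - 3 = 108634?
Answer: 52916 + 36*I*√70 ≈ 52916.0 + 301.2*I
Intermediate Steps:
h = 108637 (h = 3 + 108634 = 108637)
F = -199357
b = 52920 (b = 108*490 = 52920)
u = -4 + 36*I*√70 (u = -4 + √(108637 - 199357) = -4 + √(-90720) = -4 + 36*I*√70 ≈ -4.0 + 301.2*I)
u + b = (-4 + 36*I*√70) + 52920 = 52916 + 36*I*√70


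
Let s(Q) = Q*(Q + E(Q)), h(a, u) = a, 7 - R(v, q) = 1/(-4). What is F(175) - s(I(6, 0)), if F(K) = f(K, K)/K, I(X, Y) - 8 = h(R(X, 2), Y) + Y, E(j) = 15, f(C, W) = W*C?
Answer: -4581/16 ≈ -286.31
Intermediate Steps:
f(C, W) = C*W
R(v, q) = 29/4 (R(v, q) = 7 - 1/(-4) = 7 - 1*(-1/4) = 7 + 1/4 = 29/4)
I(X, Y) = 61/4 + Y (I(X, Y) = 8 + (29/4 + Y) = 61/4 + Y)
F(K) = K (F(K) = (K*K)/K = K**2/K = K)
s(Q) = Q*(15 + Q) (s(Q) = Q*(Q + 15) = Q*(15 + Q))
F(175) - s(I(6, 0)) = 175 - (61/4 + 0)*(15 + (61/4 + 0)) = 175 - 61*(15 + 61/4)/4 = 175 - 61*121/(4*4) = 175 - 1*7381/16 = 175 - 7381/16 = -4581/16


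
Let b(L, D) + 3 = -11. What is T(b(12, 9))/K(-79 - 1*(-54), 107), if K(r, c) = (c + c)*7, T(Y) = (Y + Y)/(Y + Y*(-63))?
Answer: -1/46438 ≈ -2.1534e-5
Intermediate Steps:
b(L, D) = -14 (b(L, D) = -3 - 11 = -14)
T(Y) = -1/31 (T(Y) = (2*Y)/(Y - 63*Y) = (2*Y)/((-62*Y)) = (2*Y)*(-1/(62*Y)) = -1/31)
K(r, c) = 14*c (K(r, c) = (2*c)*7 = 14*c)
T(b(12, 9))/K(-79 - 1*(-54), 107) = -1/(31*(14*107)) = -1/31/1498 = -1/31*1/1498 = -1/46438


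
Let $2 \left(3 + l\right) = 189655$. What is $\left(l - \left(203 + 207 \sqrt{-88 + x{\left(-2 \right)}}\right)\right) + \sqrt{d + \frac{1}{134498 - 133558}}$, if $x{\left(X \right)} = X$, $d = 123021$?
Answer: $\frac{189243}{2} + \frac{\sqrt{27175339135}}{470} - 621 i \sqrt{10} \approx 94972.0 - 1963.8 i$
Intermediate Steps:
$l = \frac{189649}{2}$ ($l = -3 + \frac{1}{2} \cdot 189655 = -3 + \frac{189655}{2} = \frac{189649}{2} \approx 94825.0$)
$\left(l - \left(203 + 207 \sqrt{-88 + x{\left(-2 \right)}}\right)\right) + \sqrt{d + \frac{1}{134498 - 133558}} = \left(\frac{189649}{2} - \left(203 + 207 \sqrt{-88 - 2}\right)\right) + \sqrt{123021 + \frac{1}{134498 - 133558}} = \left(\frac{189649}{2} - \left(203 + 207 \sqrt{-90}\right)\right) + \sqrt{123021 + \frac{1}{940}} = \left(\frac{189649}{2} - \left(203 + 207 \cdot 3 i \sqrt{10}\right)\right) + \sqrt{123021 + \frac{1}{940}} = \left(\frac{189649}{2} - \left(203 + 621 i \sqrt{10}\right)\right) + \sqrt{\frac{115639741}{940}} = \left(\frac{189243}{2} - 621 i \sqrt{10}\right) + \frac{\sqrt{27175339135}}{470} = \frac{189243}{2} + \frac{\sqrt{27175339135}}{470} - 621 i \sqrt{10}$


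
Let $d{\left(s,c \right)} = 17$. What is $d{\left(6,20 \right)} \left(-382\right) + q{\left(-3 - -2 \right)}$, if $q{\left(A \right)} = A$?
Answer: $-6495$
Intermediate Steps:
$d{\left(6,20 \right)} \left(-382\right) + q{\left(-3 - -2 \right)} = 17 \left(-382\right) - 1 = -6494 + \left(-3 + 2\right) = -6494 - 1 = -6495$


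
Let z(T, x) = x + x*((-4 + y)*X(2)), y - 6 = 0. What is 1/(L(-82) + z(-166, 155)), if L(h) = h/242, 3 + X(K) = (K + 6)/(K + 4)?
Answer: -363/131408 ≈ -0.0027624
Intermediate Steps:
y = 6 (y = 6 + 0 = 6)
X(K) = -3 + (6 + K)/(4 + K) (X(K) = -3 + (K + 6)/(K + 4) = -3 + (6 + K)/(4 + K))
z(T, x) = -7*x/3 (z(T, x) = x + x*((-4 + 6)*(2*(-3 - 1*2)/(4 + 2))) = x + x*(2*(2*(-3 - 2)/6)) = x + x*(2*(2*(⅙)*(-5))) = x + x*(2*(-5/3)) = x + x*(-10/3) = x - 10*x/3 = -7*x/3)
L(h) = h/242 (L(h) = h*(1/242) = h/242)
1/(L(-82) + z(-166, 155)) = 1/((1/242)*(-82) - 7/3*155) = 1/(-41/121 - 1085/3) = 1/(-131408/363) = -363/131408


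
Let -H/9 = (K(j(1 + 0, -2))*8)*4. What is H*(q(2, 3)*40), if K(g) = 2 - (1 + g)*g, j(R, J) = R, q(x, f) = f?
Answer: 0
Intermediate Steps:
K(g) = 2 - g*(1 + g)
H = 0 (H = -9*(2 - (1 + 0) - (1 + 0)**2)*8*4 = -9*(2 - 1*1 - 1*1**2)*8*4 = -9*(2 - 1 - 1*1)*8*4 = -9*(2 - 1 - 1)*8*4 = -9*0*8*4 = -0*4 = -9*0 = 0)
H*(q(2, 3)*40) = 0*(3*40) = 0*120 = 0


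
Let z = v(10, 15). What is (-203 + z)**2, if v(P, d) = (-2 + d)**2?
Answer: 1156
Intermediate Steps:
z = 169 (z = (-2 + 15)**2 = 13**2 = 169)
(-203 + z)**2 = (-203 + 169)**2 = (-34)**2 = 1156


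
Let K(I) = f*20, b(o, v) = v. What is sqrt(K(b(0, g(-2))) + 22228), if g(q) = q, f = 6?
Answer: 2*sqrt(5587) ≈ 149.49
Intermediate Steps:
K(I) = 120 (K(I) = 6*20 = 120)
sqrt(K(b(0, g(-2))) + 22228) = sqrt(120 + 22228) = sqrt(22348) = 2*sqrt(5587)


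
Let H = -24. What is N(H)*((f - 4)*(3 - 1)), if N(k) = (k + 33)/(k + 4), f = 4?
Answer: 0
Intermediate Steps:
N(k) = (33 + k)/(4 + k)
N(H)*((f - 4)*(3 - 1)) = ((33 - 24)/(4 - 24))*((4 - 4)*(3 - 1)) = (9/(-20))*(0*2) = -1/20*9*0 = -9/20*0 = 0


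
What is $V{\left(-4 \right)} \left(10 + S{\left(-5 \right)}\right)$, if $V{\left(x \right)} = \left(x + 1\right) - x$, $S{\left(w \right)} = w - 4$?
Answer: $1$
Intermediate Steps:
$S{\left(w \right)} = -4 + w$ ($S{\left(w \right)} = w - 4 = -4 + w$)
$V{\left(x \right)} = 1$ ($V{\left(x \right)} = \left(1 + x\right) - x = 1$)
$V{\left(-4 \right)} \left(10 + S{\left(-5 \right)}\right) = 1 \left(10 - 9\right) = 1 \cdot 1 = 1$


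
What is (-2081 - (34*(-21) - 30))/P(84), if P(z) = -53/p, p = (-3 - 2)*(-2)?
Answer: 13370/53 ≈ 252.26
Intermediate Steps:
p = 10 (p = -5*(-2) = 10)
P(z) = -53/10
(-2081 - (34*(-21) - 30))/P(84) = (-2081 - (34*(-21) - 30))/(-53/10) = (-2081 - (-714 - 30))*(-10/53) = (-2081 - 1*(-744))*(-10/53) = (-2081 + 744)*(-10/53) = -1337*(-10/53) = 13370/53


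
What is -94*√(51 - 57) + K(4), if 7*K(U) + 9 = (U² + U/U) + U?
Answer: 12/7 - 94*I*√6 ≈ 1.7143 - 230.25*I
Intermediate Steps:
K(U) = -8/7 + U/7 + U²/7 (K(U) = -9/7 + ((U² + U/U) + U)/7 = -9/7 + ((U² + 1) + U)/7 = -9/7 + ((1 + U²) + U)/7 = -9/7 + (1 + U + U²)/7 = -9/7 + (⅐ + U/7 + U²/7) = -8/7 + U/7 + U²/7)
-94*√(51 - 57) + K(4) = -94*√(51 - 57) + (-8/7 + (⅐)*4 + (⅐)*4²) = -94*I*√6 + (-8/7 + 4/7 + (⅐)*16) = -94*I*√6 + (-8/7 + 4/7 + 16/7) = -94*I*√6 + 12/7 = 12/7 - 94*I*√6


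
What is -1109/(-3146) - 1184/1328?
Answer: -140757/261118 ≈ -0.53905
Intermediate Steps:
-1109/(-3146) - 1184/1328 = -1109*(-1/3146) - 1184*1/1328 = 1109/3146 - 74/83 = -140757/261118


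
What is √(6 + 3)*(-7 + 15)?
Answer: 24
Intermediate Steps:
√(6 + 3)*(-7 + 15) = √9*8 = 3*8 = 24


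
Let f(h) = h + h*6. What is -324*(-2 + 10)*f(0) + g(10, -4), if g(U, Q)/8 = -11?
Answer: -88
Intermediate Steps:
g(U, Q) = -88 (g(U, Q) = 8*(-11) = -88)
f(h) = 7*h (f(h) = h + 6*h = 7*h)
-324*(-2 + 10)*f(0) + g(10, -4) = -324*(-2 + 10)*7*0 - 88 = -2592*0 - 88 = -324*0 - 88 = 0 - 88 = -88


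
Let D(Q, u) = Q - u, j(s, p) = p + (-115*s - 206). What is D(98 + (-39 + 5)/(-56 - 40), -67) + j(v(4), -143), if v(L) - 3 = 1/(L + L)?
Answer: -26065/48 ≈ -543.02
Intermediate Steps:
v(L) = 3 + 1/(2*L) (v(L) = 3 + 1/(L + L) = 3 + 1/(2*L))
j(s, p) = -206 + p - 115*s (j(s, p) = p + (-206 - 115*s) = -206 + p - 115*s)
D(98 + (-39 + 5)/(-56 - 40), -67) + j(v(4), -143) = ((98 + (-39 + 5)/(-56 - 40)) - 1*(-67)) + (-206 - 143 - 115*(3 + (½)/4)) = ((98 - 34/(-96)) + 67) + (-206 - 143 - 115*(3 + (½)*(¼))) = ((98 - 34*(-1/96)) + 67) + (-206 - 143 - 115*(3 + ⅛)) = ((98 + 17/48) + 67) + (-206 - 143 - 115*25/8) = (4721/48 + 67) + (-206 - 143 - 2875/8) = 7937/48 - 5667/8 = -26065/48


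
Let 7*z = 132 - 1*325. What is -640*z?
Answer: 123520/7 ≈ 17646.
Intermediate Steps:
z = -193/7 (z = (132 - 1*325)/7 = (132 - 325)/7 = (⅐)*(-193) = -193/7 ≈ -27.571)
-640*z = -640*(-193/7) = 123520/7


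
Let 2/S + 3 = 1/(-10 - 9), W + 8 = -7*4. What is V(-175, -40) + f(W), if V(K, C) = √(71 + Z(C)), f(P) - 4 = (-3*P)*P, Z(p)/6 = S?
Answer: -3884 + √56405/29 ≈ -3875.8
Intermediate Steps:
W = -36 (W = -8 - 7*4 = -8 - 28 = -36)
S = -19/29 (S = 2/(-3 + 1/(-10 - 9)) = 2/(-3 + 1/(-19)) = 2/(-3 - 1/19) = 2/(-58/19) = 2*(-19/58) = -19/29 ≈ -0.65517)
Z(p) = -114/29 (Z(p) = 6*(-19/29) = -114/29)
f(P) = 4 - 3*P² (f(P) = 4 + (-3*P)*P = 4 - 3*P²)
V(K, C) = √56405/29 (V(K, C) = √(71 - 114/29) = √(1945/29) = √56405/29)
V(-175, -40) + f(W) = √56405/29 + (4 - 3*(-36)²) = √56405/29 + (4 - 3*1296) = √56405/29 + (4 - 3888) = √56405/29 - 3884 = -3884 + √56405/29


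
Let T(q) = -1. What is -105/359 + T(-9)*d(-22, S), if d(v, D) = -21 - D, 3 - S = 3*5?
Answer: 3126/359 ≈ 8.7075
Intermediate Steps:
S = -12 (S = 3 - 3*5 = 3 - 1*15 = 3 - 15 = -12)
-105/359 + T(-9)*d(-22, S) = -105/359 - (-21 - 1*(-12)) = -105*1/359 - (-21 + 12) = -105/359 - 1*(-9) = -105/359 + 9 = 3126/359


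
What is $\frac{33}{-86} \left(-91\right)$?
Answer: $\frac{3003}{86} \approx 34.919$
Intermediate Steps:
$\frac{33}{-86} \left(-91\right) = 33 \left(- \frac{1}{86}\right) \left(-91\right) = \left(- \frac{33}{86}\right) \left(-91\right) = \frac{3003}{86}$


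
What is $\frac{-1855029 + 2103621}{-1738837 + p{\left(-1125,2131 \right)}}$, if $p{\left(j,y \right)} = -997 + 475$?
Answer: $- \frac{248592}{1739359} \approx -0.14292$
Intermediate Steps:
$p{\left(j,y \right)} = -522$
$\frac{-1855029 + 2103621}{-1738837 + p{\left(-1125,2131 \right)}} = \frac{-1855029 + 2103621}{-1738837 - 522} = \frac{248592}{-1739359} = 248592 \left(- \frac{1}{1739359}\right) = - \frac{248592}{1739359}$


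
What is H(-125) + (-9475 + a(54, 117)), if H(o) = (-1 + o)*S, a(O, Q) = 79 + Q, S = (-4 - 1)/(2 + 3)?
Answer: -9153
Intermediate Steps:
S = -1 (S = -5/5 = -5*⅕ = -1)
H(o) = 1 - o (H(o) = (-1 + o)*(-1) = 1 - o)
H(-125) + (-9475 + a(54, 117)) = (1 - 1*(-125)) + (-9475 + (79 + 117)) = (1 + 125) + (-9475 + 196) = 126 - 9279 = -9153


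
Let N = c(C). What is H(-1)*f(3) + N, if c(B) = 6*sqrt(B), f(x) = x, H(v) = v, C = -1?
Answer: -3 + 6*I ≈ -3.0 + 6.0*I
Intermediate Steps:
N = 6*I (N = 6*sqrt(-1) = 6*I ≈ 6.0*I)
H(-1)*f(3) + N = -1*3 + 6*I = -3 + 6*I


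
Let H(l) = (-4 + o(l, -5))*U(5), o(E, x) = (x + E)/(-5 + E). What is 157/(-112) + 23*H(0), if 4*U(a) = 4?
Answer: -7885/112 ≈ -70.402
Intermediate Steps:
U(a) = 1 (U(a) = (¼)*4 = 1)
o(E, x) = (E + x)/(-5 + E)
H(l) = -3 (H(l) = (-4 + (l - 5)/(-5 + l))*1 = (-4 + (-5 + l)/(-5 + l))*1 = (-4 + 1)*1 = -3*1 = -3)
157/(-112) + 23*H(0) = 157/(-112) + 23*(-3) = 157*(-1/112) - 69 = -157/112 - 69 = -7885/112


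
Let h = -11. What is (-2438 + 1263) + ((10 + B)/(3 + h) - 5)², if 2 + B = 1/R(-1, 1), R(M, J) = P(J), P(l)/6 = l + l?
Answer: -10495871/9216 ≈ -1138.9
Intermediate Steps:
P(l) = 12*l (P(l) = 6*(l + l) = 6*(2*l) = 12*l)
R(M, J) = 12*J
B = -23/12 (B = -2 + 1/(12*1) = -2 + 1/12 = -23/12 ≈ -1.9167)
(-2438 + 1263) + ((10 + B)/(3 + h) - 5)² = (-2438 + 1263) + ((10 - 23/12)/(3 - 11) - 5)² = -1175 + ((97/12)/(-8) - 5)² = -1175 + ((97/12)*(-⅛) - 5)² = -1175 + (-97/96 - 5)² = -1175 + (-577/96)² = -1175 + 332929/9216 = -10495871/9216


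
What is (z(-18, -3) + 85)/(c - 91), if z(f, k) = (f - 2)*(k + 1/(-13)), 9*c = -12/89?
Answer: -508635/315913 ≈ -1.6100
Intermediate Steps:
c = -4/267 (c = (-12/89)/9 = (-12*1/89)/9 = (⅑)*(-12/89) = -4/267 ≈ -0.014981)
z(f, k) = (-2 + f)*(-1/13 + k) (z(f, k) = (-2 + f)*(k - 1/13) = (-2 + f)*(-1/13 + k))
(z(-18, -3) + 85)/(c - 91) = ((2/13 - 2*(-3) - 1/13*(-18) - 18*(-3)) + 85)/(-4/267 - 91) = ((2/13 + 6 + 18/13 + 54) + 85)/(-24301/267) = (800/13 + 85)*(-267/24301) = (1905/13)*(-267/24301) = -508635/315913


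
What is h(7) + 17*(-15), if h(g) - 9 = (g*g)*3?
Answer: -99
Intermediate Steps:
h(g) = 9 + 3*g² (h(g) = 9 + (g*g)*3 = 9 + g²*3 = 9 + 3*g²)
h(7) + 17*(-15) = (9 + 3*7²) + 17*(-15) = (9 + 3*49) - 255 = (9 + 147) - 255 = 156 - 255 = -99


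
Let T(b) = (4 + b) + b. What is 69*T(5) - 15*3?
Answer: 921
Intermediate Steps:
T(b) = 4 + 2*b
69*T(5) - 15*3 = 69*(4 + 2*5) - 15*3 = 69*(4 + 10) - 45 = 69*14 - 45 = 966 - 45 = 921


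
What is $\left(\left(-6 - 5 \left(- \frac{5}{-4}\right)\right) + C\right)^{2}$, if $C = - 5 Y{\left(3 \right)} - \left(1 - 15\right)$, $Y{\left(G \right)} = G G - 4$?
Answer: $\frac{8649}{16} \approx 540.56$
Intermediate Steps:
$Y{\left(G \right)} = -4 + G^{2}$ ($Y{\left(G \right)} = G^{2} - 4 = -4 + G^{2}$)
$C = -11$ ($C = - 5 \left(-4 + 3^{2}\right) - \left(1 - 15\right) = - 5 \left(-4 + 9\right) - -14 = \left(-5\right) 5 + \left(-1 + 15\right) = -25 + 14 = -11$)
$\left(\left(-6 - 5 \left(- \frac{5}{-4}\right)\right) + C\right)^{2} = \left(\left(-6 - 5 \left(- \frac{5}{-4}\right)\right) - 11\right)^{2} = \left(\left(-6 - 5 \left(\left(-5\right) \left(- \frac{1}{4}\right)\right)\right) - 11\right)^{2} = \left(\left(-6 - \frac{25}{4}\right) - 11\right)^{2} = \left(- \frac{49}{4} - 11\right)^{2} = \left(- \frac{93}{4}\right)^{2} = \frac{8649}{16}$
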